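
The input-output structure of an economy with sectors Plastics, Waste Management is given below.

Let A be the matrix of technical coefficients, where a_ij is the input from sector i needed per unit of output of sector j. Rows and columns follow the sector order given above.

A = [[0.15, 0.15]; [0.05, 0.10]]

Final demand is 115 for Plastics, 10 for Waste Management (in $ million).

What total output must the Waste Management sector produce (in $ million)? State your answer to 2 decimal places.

I − A =
  [   0.85    -0.15]
  [  -0.05     0.90]
det(I−A) = (0.85)(0.90) − (-0.15)(-0.05) = 0.7575
adj(I−A) = [[0.90, 0.15], [0.05, 0.85]]
(I − A)⁻¹ = adj(I−A) / det(I−A) ≈
  [   1.1881     0.1980]
  [   0.0660     1.1221]
x = (I − A)⁻¹ d = adj(I−A)·d / det(I−A), with det(I−A) = 0.7575:
  x_1 = (0.90·115 + 0.15·10) / 0.7575 = 105.00 / 0.7575 ≈ 138.61
  x_2 = (0.05·115 + 0.85·10) / 0.7575 = 14.25 / 0.7575 ≈ 18.81

x_2 = 18.81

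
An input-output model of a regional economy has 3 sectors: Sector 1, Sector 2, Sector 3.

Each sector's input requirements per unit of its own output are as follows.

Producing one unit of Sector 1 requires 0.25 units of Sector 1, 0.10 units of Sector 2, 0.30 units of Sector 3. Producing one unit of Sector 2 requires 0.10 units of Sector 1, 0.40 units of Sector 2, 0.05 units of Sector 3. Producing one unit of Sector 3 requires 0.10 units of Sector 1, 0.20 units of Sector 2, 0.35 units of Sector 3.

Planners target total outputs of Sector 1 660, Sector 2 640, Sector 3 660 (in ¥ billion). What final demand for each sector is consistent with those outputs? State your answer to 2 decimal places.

I − A =
  [   0.75    -0.10    -0.10]
  [  -0.10     0.60    -0.20]
  [  -0.30    -0.05     0.65]
d = (I − A) x:
  d_1 = (+0.75)·660 + (-0.10)·640 + (-0.10)·660 = 365.00
  d_2 = (-0.10)·660 + (+0.60)·640 + (-0.20)·660 = 186.00
  d_3 = (-0.30)·660 + (-0.05)·640 + (+0.65)·660 = 199.00

d_1 = 365.00, d_2 = 186.00, d_3 = 199.00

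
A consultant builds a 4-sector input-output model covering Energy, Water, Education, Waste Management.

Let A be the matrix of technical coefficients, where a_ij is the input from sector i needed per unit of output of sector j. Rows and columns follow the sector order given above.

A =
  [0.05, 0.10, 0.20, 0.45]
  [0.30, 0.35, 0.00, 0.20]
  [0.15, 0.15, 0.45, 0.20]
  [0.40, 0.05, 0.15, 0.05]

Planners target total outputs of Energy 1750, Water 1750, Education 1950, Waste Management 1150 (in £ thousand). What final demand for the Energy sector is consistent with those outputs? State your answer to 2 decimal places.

d_1 = 580.00

I − A =
  [   0.95    -0.10    -0.20    -0.45]
  [  -0.30     0.65     0.00    -0.20]
  [  -0.15    -0.15     0.55    -0.20]
  [  -0.40    -0.05    -0.15     0.95]
d = (I − A) x:
  d_1 = (+0.95)·1750 + (-0.10)·1750 + (-0.20)·1950 + (-0.45)·1150 = 580.00
  d_2 = (-0.30)·1750 + (+0.65)·1750 + (+0.00)·1950 + (-0.20)·1150 = 382.50
  d_3 = (-0.15)·1750 + (-0.15)·1750 + (+0.55)·1950 + (-0.20)·1150 = 317.50
  d_4 = (-0.40)·1750 + (-0.05)·1750 + (-0.15)·1950 + (+0.95)·1150 = 12.50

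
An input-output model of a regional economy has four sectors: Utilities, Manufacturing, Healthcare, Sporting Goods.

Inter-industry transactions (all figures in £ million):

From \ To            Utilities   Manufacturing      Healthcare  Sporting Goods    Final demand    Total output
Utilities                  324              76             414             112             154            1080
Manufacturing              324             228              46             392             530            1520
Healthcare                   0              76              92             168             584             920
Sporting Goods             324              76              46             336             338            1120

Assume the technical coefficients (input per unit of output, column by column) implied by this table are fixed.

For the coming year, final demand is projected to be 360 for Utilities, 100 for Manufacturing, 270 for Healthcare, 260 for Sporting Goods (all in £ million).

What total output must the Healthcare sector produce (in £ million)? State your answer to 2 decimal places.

x_H = 501.24

Technical coefficients a_ij = z_ij / X_j:
  a_UU = 324/1080 = 0.30, a_MU = 324/1080 = 0.30, a_HU = 0/1080 = 0.00, a_SU = 324/1080 = 0.30
  a_UM = 76/1520 = 0.05, a_MM = 228/1520 = 0.15, a_HM = 76/1520 = 0.05, a_SM = 76/1520 = 0.05
  a_UH = 414/920 = 0.45, a_MH = 46/920 = 0.05, a_HH = 92/920 = 0.10, a_SH = 46/920 = 0.05
  a_US = 112/1120 = 0.10, a_MS = 392/1120 = 0.35, a_HS = 168/1120 = 0.15, a_SS = 336/1120 = 0.30
I − A =
  [   0.70    -0.05    -0.45    -0.10]
  [  -0.30     0.85    -0.05    -0.35]
  [   0.00    -0.05     0.90    -0.15]
  [  -0.30    -0.05    -0.05     0.70]
Compute the cofactors C_ij = (−1)^(i+j)·(3×3 minor ij) of I−A; the adjugate is their transpose:
adj(I−A) = Cᵀ =
  [ 0.510375   0.055000   0.267000   0.157625]
  [ 0.283500   0.388500   0.178500   0.273000]
  [ 0.056250   0.030500   0.361500   0.100750]
  [ 0.243000   0.053500   0.153000   0.513500]
det(I−A) = Σ_j (I−A)_1j·C_1j = (0.70)(0.510375) + (-0.05)(0.283500) + (-0.45)(0.056250) + (-0.10)(0.243000) = 0.293475
(I − A)⁻¹ = adj(I−A) / det(I−A) ≈
  [   1.7391     0.1874     0.9098     0.5371]
  [   0.9660     1.3238     0.6082     0.9302]
  [   0.1917     0.1039     1.2318     0.3433]
  [   0.8280     0.1823     0.5213     1.7497]
x = (I − A)⁻¹ d = adj(I−A)·d / det(I−A), with det(I−A) = 0.293475:
  x_U = (0.510375·360 + 0.055000·100 + 0.267000·270 + 0.157625·260) / 0.293475 = 302.3075 / 0.293475 ≈ 1030.10
  x_M = (0.283500·360 + 0.388500·100 + 0.178500·270 + 0.273000·260) / 0.293475 = 260.085 / 0.293475 ≈ 886.23
  x_H = (0.056250·360 + 0.030500·100 + 0.361500·270 + 0.100750·260) / 0.293475 = 147.10 / 0.293475 ≈ 501.24
  x_S = (0.243000·360 + 0.053500·100 + 0.153000·270 + 0.513500·260) / 0.293475 = 267.65 / 0.293475 ≈ 912.00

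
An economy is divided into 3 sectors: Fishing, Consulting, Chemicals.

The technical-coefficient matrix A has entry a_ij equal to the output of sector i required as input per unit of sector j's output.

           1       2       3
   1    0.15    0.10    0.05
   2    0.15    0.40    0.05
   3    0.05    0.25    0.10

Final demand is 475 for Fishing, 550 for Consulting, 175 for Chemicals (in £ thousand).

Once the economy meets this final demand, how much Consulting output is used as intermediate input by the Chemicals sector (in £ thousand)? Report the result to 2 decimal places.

I − A =
  [   0.85    -0.10    -0.05]
  [  -0.15     0.60    -0.05]
  [  -0.05    -0.25     0.90]
Cofactors of I−A, C_ij = (−1)^(i+j)·(minor ij) (rows/columns in the sector order above):
  C_11 = (0.60)(0.90) − (-0.05)(-0.25) = 0.5275
  C_12 = −[(-0.15)(0.90) − (-0.05)(-0.05)] = 0.1375
  C_13 = (-0.15)(-0.25) − (0.60)(-0.05) = 0.0675
  C_21 = −[(-0.10)(0.90) − (-0.05)(-0.25)] = 0.1025
  C_22 = (0.85)(0.90) − (-0.05)(-0.05) = 0.7625
  C_23 = −[(0.85)(-0.25) − (-0.10)(-0.05)] = 0.2175
  C_31 = (-0.10)(-0.05) − (-0.05)(0.60) = 0.0350
  C_32 = −[(0.85)(-0.05) − (-0.05)(-0.15)] = 0.0500
  C_33 = (0.85)(0.60) − (-0.10)(-0.15) = 0.4950
det(I−A) = Σ_j (I−A)_1j·C_1j = (0.85)(0.5275) + (-0.10)(0.1375) + (-0.05)(0.0675) = 0.43125
adj(I−A) = Cᵀ =
  [ 0.5275   0.1025   0.0350]
  [ 0.1375   0.7625   0.0500]
  [ 0.0675   0.2175   0.4950]
(I − A)⁻¹ = adj(I−A) / det(I−A) ≈
  [   1.2232     0.2377     0.0812]
  [   0.3188     1.7681     0.1159]
  [   0.1565     0.5043     1.1478]
First solve x = (I − A)⁻¹ d = adj(I−A)·d / det(I−A); in particular x_3 = (0.0675·475 + 0.2175·550 + 0.4950·175) / 0.43125 = 238.3125 / 0.43125 ≈ 552.6087.
Intermediate flow from 2 to 3: z_23 = a_23 · x_3 = 0.05 × 238.3125 / 0.43125 = 11.915625 / 0.43125 ≈ 27.63.

z_23 = 27.63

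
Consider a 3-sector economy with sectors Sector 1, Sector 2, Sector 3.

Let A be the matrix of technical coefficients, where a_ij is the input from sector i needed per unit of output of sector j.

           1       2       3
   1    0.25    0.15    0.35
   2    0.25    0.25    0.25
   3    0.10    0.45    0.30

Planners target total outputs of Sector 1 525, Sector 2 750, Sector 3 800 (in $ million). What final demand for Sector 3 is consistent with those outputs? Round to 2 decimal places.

d_3 = 170.00

I − A =
  [   0.75    -0.15    -0.35]
  [  -0.25     0.75    -0.25]
  [  -0.10    -0.45     0.70]
d = (I − A) x:
  d_1 = (+0.75)·525 + (-0.15)·750 + (-0.35)·800 = 1.25
  d_2 = (-0.25)·525 + (+0.75)·750 + (-0.25)·800 = 231.25
  d_3 = (-0.10)·525 + (-0.45)·750 + (+0.70)·800 = 170.00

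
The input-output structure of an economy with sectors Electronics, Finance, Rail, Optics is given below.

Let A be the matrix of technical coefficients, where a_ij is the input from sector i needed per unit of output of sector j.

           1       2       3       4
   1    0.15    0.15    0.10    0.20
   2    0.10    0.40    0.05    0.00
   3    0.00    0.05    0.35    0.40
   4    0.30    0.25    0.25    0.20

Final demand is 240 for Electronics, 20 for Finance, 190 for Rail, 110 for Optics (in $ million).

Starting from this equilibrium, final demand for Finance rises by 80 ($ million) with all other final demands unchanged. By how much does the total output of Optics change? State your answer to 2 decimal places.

I − A =
  [   0.85    -0.15    -0.10    -0.20]
  [  -0.10     0.60    -0.05     0.00]
  [   0.00    -0.05     0.65    -0.40]
  [  -0.30    -0.25    -0.25     0.80]
Compute the cofactors C_ij = (−1)^(i+j)·(3×3 minor ij) of I−A; the adjugate is their transpose:
adj(I−A) = Cᵀ =
  [ 0.245000   0.112000   0.086500   0.104500]
  [ 0.048000   0.306000   0.044000   0.034000]
  [ 0.086000   0.134000   0.355000   0.199000]
  [ 0.133750   0.179500   0.157125   0.319125]
det(I−A) = Σ_j (I−A)_1j·C_1j = (0.85)(0.245000) + (-0.15)(0.048000) + (-0.10)(0.086000) + (-0.20)(0.133750) = 0.1657
(I − A)⁻¹ = adj(I−A) / det(I−A) ≈
  [   1.4786     0.6759     0.5220     0.6307]
  [   0.2897     1.8467     0.2655     0.2052]
  [   0.5190     0.8087     2.1424     1.2010]
  [   0.8072     1.0833     0.9482     1.9259]
Δx = (I − A)⁻¹ Δd with Δd having +80 in the Finance component and 0 elsewhere.
So Δx_4 = L_42 · (+80), where L_42 = adj(I−A)_42 / det(I−A) = 0.179500 / 0.1657.
Δx_4 = 0.179500 × (+80) / 0.1657 = 14.36 / 0.1657 ≈ 86.66.

Δx_4 = 86.66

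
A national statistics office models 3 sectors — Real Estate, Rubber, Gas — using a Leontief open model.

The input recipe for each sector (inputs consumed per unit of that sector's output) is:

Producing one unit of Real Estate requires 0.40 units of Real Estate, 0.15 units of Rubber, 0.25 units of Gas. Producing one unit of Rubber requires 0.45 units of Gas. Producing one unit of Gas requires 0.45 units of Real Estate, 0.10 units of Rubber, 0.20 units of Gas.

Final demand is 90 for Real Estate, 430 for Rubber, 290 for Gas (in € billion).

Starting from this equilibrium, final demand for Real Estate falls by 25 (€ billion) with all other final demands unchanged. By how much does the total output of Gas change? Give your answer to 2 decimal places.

I − A =
  [   0.60     0.00    -0.45]
  [  -0.15     1.00    -0.10]
  [  -0.25    -0.45     0.80]
Cofactors of I−A, C_ij = (−1)^(i+j)·(minor ij) (rows/columns in the sector order above):
  C_11 = (1.00)(0.80) − (-0.10)(-0.45) = 0.7550
  C_12 = −[(-0.15)(0.80) − (-0.10)(-0.25)] = 0.1450
  C_13 = (-0.15)(-0.45) − (1.00)(-0.25) = 0.3175
  C_21 = −[(0.00)(0.80) − (-0.45)(-0.45)] = 0.2025
  C_22 = (0.60)(0.80) − (-0.45)(-0.25) = 0.3675
  C_23 = −[(0.60)(-0.45) − (0.00)(-0.25)] = 0.2700
  C_31 = (0.00)(-0.10) − (-0.45)(1.00) = 0.4500
  C_32 = −[(0.60)(-0.10) − (-0.45)(-0.15)] = 0.1275
  C_33 = (0.60)(1.00) − (0.00)(-0.15) = 0.6000
det(I−A) = Σ_j (I−A)_1j·C_1j = (0.60)(0.7550) + (0.00)(0.1450) + (-0.45)(0.3175) = 0.310125
adj(I−A) = Cᵀ =
  [ 0.7550   0.2025   0.4500]
  [ 0.1450   0.3675   0.1275]
  [ 0.3175   0.2700   0.6000]
(I − A)⁻¹ = adj(I−A) / det(I−A) ≈
  [   2.4345     0.6530     1.4510]
  [   0.4676     1.1850     0.4111]
  [   1.0238     0.8706     1.9347]
Δx = (I − A)⁻¹ Δd with Δd having -25 in the Real Estate component and 0 elsewhere.
So Δx_3 = L_31 · (-25), where L_31 = adj(I−A)_31 / det(I−A) = 0.3175 / 0.310125.
Δx_3 = 0.3175 × (-25) / 0.310125 = -7.9375 / 0.310125 ≈ -25.59.

Δx_3 = -25.59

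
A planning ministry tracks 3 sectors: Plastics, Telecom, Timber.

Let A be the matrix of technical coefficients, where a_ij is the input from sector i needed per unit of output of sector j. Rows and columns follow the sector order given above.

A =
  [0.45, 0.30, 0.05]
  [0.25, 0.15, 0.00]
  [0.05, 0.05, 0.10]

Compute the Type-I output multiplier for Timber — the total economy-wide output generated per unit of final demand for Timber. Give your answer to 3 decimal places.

m_3 = 1.277

I − A =
  [   0.55    -0.30    -0.05]
  [  -0.25     0.85     0.00]
  [  -0.05    -0.05     0.90]
Cofactors of I−A, C_ij = (−1)^(i+j)·(minor ij) (rows/columns in the sector order above):
  C_11 = (0.85)(0.90) − (0.00)(-0.05) = 0.7650
  C_12 = −[(-0.25)(0.90) − (0.00)(-0.05)] = 0.2250
  C_13 = (-0.25)(-0.05) − (0.85)(-0.05) = 0.0550
  C_21 = −[(-0.30)(0.90) − (-0.05)(-0.05)] = 0.2725
  C_22 = (0.55)(0.90) − (-0.05)(-0.05) = 0.4925
  C_23 = −[(0.55)(-0.05) − (-0.30)(-0.05)] = 0.0425
  C_31 = (-0.30)(0.00) − (-0.05)(0.85) = 0.0425
  C_32 = −[(0.55)(0.00) − (-0.05)(-0.25)] = 0.0125
  C_33 = (0.55)(0.85) − (-0.30)(-0.25) = 0.3925
det(I−A) = Σ_j (I−A)_1j·C_1j = (0.55)(0.7650) + (-0.30)(0.2250) + (-0.05)(0.0550) = 0.3505
adj(I−A) = Cᵀ =
  [ 0.7650   0.2725   0.0425]
  [ 0.2250   0.4925   0.0125]
  [ 0.0550   0.0425   0.3925]
(I − A)⁻¹ = adj(I−A) / det(I−A) ≈
  [   2.1826     0.7775     0.1213]
  [   0.6419     1.4051     0.0357]
  [   0.1569     0.1213     1.1198]
The output multiplier for sector j is the column-j sum of the Leontief inverse (I − A)⁻¹ = adj(I−A) / det(I−A).
Column 3 of adj(I−A): (0.0425, 0.0125, 0.3925); det(I−A) = 0.3505.
m_3 = (0.0425 + 0.0125 + 0.3925) / 0.3505 = 0.4475 / 0.3505 ≈ 1.277.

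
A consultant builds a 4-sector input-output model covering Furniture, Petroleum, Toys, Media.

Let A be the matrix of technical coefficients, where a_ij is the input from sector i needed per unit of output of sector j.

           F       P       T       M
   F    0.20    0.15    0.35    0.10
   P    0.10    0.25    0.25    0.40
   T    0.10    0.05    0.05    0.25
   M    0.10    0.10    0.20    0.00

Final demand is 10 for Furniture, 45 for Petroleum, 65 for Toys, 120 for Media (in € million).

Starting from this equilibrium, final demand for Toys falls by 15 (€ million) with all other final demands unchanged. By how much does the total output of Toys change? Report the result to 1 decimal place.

Δx_T = -19.2

I − A =
  [   0.80    -0.15    -0.35    -0.10]
  [  -0.10     0.75    -0.25    -0.40]
  [  -0.10    -0.05     0.95    -0.25]
  [  -0.10    -0.10    -0.20     1.00]
Compute the cofactors C_ij = (−1)^(i+j)·(3×3 minor ij) of I−A; the adjugate is their transpose:
adj(I−A) = Cᵀ =
  [ 0.61425   0.17175   0.31550   0.20900]
  [ 0.16725   0.66475   0.31250   0.36075]
  [ 0.09925   0.07925   0.53850   0.17625]
  [ 0.09800   0.09950   0.17050   0.51400]
det(I−A) = Σ_j (I−A)_1j·C_1j = (0.80)(0.61425) + (-0.15)(0.16725) + (-0.35)(0.09925) + (-0.10)(0.09800) = 0.421775
(I − A)⁻¹ = adj(I−A) / det(I−A) ≈
  [   1.4563     0.4072     0.7480     0.4955]
  [   0.3965     1.5761     0.7409     0.8553]
  [   0.2353     0.1879     1.2767     0.4179]
  [   0.2324     0.2359     0.4042     1.2187]
Δx = (I − A)⁻¹ Δd with Δd having -15 in the Toys component and 0 elsewhere.
So Δx_T = L_TT · (-15), where L_TT = adj(I−A)_TT / det(I−A) = 0.53850 / 0.421775.
Δx_T = 0.53850 × (-15) / 0.421775 = -8.0775 / 0.421775 ≈ -19.2.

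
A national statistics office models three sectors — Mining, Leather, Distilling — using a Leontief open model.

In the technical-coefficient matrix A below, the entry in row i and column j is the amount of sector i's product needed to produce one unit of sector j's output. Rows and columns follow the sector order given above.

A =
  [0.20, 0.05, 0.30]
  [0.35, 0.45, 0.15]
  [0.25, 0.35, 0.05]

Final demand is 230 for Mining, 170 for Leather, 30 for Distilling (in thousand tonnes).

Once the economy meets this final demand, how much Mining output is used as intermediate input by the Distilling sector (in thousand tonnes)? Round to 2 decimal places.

z_MD = 131.16

I − A =
  [   0.80    -0.05    -0.30]
  [  -0.35     0.55    -0.15]
  [  -0.25    -0.35     0.95]
Cofactors of I−A, C_ij = (−1)^(i+j)·(minor ij) (rows/columns in the sector order above):
  C_11 = (0.55)(0.95) − (-0.15)(-0.35) = 0.4700
  C_12 = −[(-0.35)(0.95) − (-0.15)(-0.25)] = 0.3700
  C_13 = (-0.35)(-0.35) − (0.55)(-0.25) = 0.2600
  C_21 = −[(-0.05)(0.95) − (-0.30)(-0.35)] = 0.1525
  C_22 = (0.80)(0.95) − (-0.30)(-0.25) = 0.6850
  C_23 = −[(0.80)(-0.35) − (-0.05)(-0.25)] = 0.2925
  C_31 = (-0.05)(-0.15) − (-0.30)(0.55) = 0.1725
  C_32 = −[(0.80)(-0.15) − (-0.30)(-0.35)] = 0.2250
  C_33 = (0.80)(0.55) − (-0.05)(-0.35) = 0.4225
det(I−A) = Σ_j (I−A)_1j·C_1j = (0.80)(0.4700) + (-0.05)(0.3700) + (-0.30)(0.2600) = 0.2795
adj(I−A) = Cᵀ =
  [ 0.4700   0.1525   0.1725]
  [ 0.3700   0.6850   0.2250]
  [ 0.2600   0.2925   0.4225]
(I − A)⁻¹ = adj(I−A) / det(I−A) ≈
  [   1.6816     0.5456     0.6172]
  [   1.3238     2.4508     0.8050]
  [   0.9302     1.0465     1.5116]
First solve x = (I − A)⁻¹ d = adj(I−A)·d / det(I−A); in particular x_D = (0.2600·230 + 0.2925·170 + 0.4225·30) / 0.2795 = 122.20 / 0.2795 ≈ 437.2093.
Intermediate flow from M to D: z_MD = a_MD · x_D = 0.30 × 122.20 / 0.2795 = 36.66 / 0.2795 ≈ 131.16.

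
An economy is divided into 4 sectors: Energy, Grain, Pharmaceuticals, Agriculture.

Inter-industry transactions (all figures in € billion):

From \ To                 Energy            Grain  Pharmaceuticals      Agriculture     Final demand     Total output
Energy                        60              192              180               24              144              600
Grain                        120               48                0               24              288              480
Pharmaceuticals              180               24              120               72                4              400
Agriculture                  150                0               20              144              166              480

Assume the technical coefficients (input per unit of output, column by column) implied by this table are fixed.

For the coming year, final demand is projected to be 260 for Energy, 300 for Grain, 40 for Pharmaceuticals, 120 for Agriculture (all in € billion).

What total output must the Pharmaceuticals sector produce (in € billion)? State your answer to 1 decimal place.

Technical coefficients a_ij = z_ij / X_j:
  a_EE = 60/600 = 0.10, a_GE = 120/600 = 0.20, a_PE = 180/600 = 0.30, a_AE = 150/600 = 0.25
  a_EG = 192/480 = 0.40, a_GG = 48/480 = 0.10, a_PG = 24/480 = 0.05, a_AG = 0/480 = 0.00
  a_EP = 180/400 = 0.45, a_GP = 0/400 = 0.00, a_PP = 120/400 = 0.30, a_AP = 20/400 = 0.05
  a_EA = 24/480 = 0.05, a_GA = 24/480 = 0.05, a_PA = 72/480 = 0.15, a_AA = 144/480 = 0.30
I − A =
  [   0.90    -0.40    -0.45    -0.05]
  [  -0.20     0.90     0.00    -0.05]
  [  -0.30    -0.05     0.70    -0.15]
  [  -0.25     0.00    -0.05     0.70]
Compute the cofactors C_ij = (−1)^(i+j)·(3×3 minor ij) of I−A; the adjugate is their transpose:
adj(I−A) = Cᵀ =
  [ 0.434125   0.208875   0.286750   0.107375]
  [ 0.106000   0.313375   0.071375   0.045250]
  [ 0.230375   0.129875   0.494750   0.131750]
  [ 0.171500   0.083875   0.137750   0.385000]
det(I−A) = Σ_j (I−A)_1j·C_1j = (0.90)(0.434125) + (-0.40)(0.106000) + (-0.45)(0.230375) + (-0.05)(0.171500) = 0.23606875
(I − A)⁻¹ = adj(I−A) / det(I−A) ≈
  [   1.8390     0.8848     1.2147     0.4548]
  [   0.4490     1.3275     0.3023     0.1917]
  [   0.9759     0.5502     2.0958     0.5581]
  [   0.7265     0.3553     0.5835     1.6309]
x = (I − A)⁻¹ d = adj(I−A)·d / det(I−A), with det(I−A) = 0.23606875:
  x_E = (0.434125·260 + 0.208875·300 + 0.286750·40 + 0.107375·120) / 0.23606875 = 199.89 / 0.23606875 ≈ 846.7
  x_G = (0.106000·260 + 0.313375·300 + 0.071375·40 + 0.045250·120) / 0.23606875 = 129.8575 / 0.23606875 ≈ 550.1
  x_P = (0.230375·260 + 0.129875·300 + 0.494750·40 + 0.131750·120) / 0.23606875 = 134.46 / 0.23606875 ≈ 569.6
  x_A = (0.171500·260 + 0.083875·300 + 0.137750·40 + 0.385000·120) / 0.23606875 = 121.4625 / 0.23606875 ≈ 514.5

x_P = 569.6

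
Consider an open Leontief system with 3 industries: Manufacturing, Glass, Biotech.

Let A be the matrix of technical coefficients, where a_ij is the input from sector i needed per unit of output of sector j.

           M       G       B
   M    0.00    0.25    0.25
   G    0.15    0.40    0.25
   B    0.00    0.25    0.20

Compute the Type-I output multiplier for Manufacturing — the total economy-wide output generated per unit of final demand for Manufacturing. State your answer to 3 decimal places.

m_M = 1.521

I − A =
  [   1.00    -0.25    -0.25]
  [  -0.15     0.60    -0.25]
  [   0.00    -0.25     0.80]
Cofactors of I−A, C_ij = (−1)^(i+j)·(minor ij) (rows/columns in the sector order above):
  C_11 = (0.60)(0.80) − (-0.25)(-0.25) = 0.4175
  C_12 = −[(-0.15)(0.80) − (-0.25)(0.00)] = 0.1200
  C_13 = (-0.15)(-0.25) − (0.60)(0.00) = 0.0375
  C_21 = −[(-0.25)(0.80) − (-0.25)(-0.25)] = 0.2625
  C_22 = (1.00)(0.80) − (-0.25)(0.00) = 0.8000
  C_23 = −[(1.00)(-0.25) − (-0.25)(0.00)] = 0.2500
  C_31 = (-0.25)(-0.25) − (-0.25)(0.60) = 0.2125
  C_32 = −[(1.00)(-0.25) − (-0.25)(-0.15)] = 0.2875
  C_33 = (1.00)(0.60) − (-0.25)(-0.15) = 0.5625
det(I−A) = Σ_j (I−A)_1j·C_1j = (1.00)(0.4175) + (-0.25)(0.1200) + (-0.25)(0.0375) = 0.378125
adj(I−A) = Cᵀ =
  [ 0.4175   0.2625   0.2125]
  [ 0.1200   0.8000   0.2875]
  [ 0.0375   0.2500   0.5625]
(I − A)⁻¹ = adj(I−A) / det(I−A) ≈
  [   1.1041     0.6942     0.5620]
  [   0.3174     2.1157     0.7603]
  [   0.0992     0.6612     1.4876]
The output multiplier for sector j is the column-j sum of the Leontief inverse (I − A)⁻¹ = adj(I−A) / det(I−A).
Column M of adj(I−A): (0.4175, 0.1200, 0.0375); det(I−A) = 0.378125.
m_M = (0.4175 + 0.1200 + 0.0375) / 0.378125 = 0.575 / 0.378125 ≈ 1.521.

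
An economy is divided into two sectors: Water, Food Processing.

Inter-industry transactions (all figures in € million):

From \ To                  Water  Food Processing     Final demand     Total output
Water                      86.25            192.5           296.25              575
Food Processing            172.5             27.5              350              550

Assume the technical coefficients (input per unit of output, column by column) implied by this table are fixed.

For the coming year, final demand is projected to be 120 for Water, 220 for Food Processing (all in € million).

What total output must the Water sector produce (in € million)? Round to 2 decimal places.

Technical coefficients a_ij = z_ij / X_j:
  a_WW = 86.25/575 = 0.15, a_FW = 172.5/575 = 0.30
  a_WF = 192.5/550 = 0.35, a_FF = 27.5/550 = 0.05
I − A =
  [   0.85    -0.35]
  [  -0.30     0.95]
det(I−A) = (0.85)(0.95) − (-0.35)(-0.30) = 0.7025
adj(I−A) = [[0.95, 0.35], [0.30, 0.85]]
(I − A)⁻¹ = adj(I−A) / det(I−A) ≈
  [   1.3523     0.4982]
  [   0.4270     1.2100]
x = (I − A)⁻¹ d = adj(I−A)·d / det(I−A), with det(I−A) = 0.7025:
  x_W = (0.95·120 + 0.35·220) / 0.7025 = 191.00 / 0.7025 ≈ 271.89
  x_F = (0.30·120 + 0.85·220) / 0.7025 = 223.00 / 0.7025 ≈ 317.44

x_W = 271.89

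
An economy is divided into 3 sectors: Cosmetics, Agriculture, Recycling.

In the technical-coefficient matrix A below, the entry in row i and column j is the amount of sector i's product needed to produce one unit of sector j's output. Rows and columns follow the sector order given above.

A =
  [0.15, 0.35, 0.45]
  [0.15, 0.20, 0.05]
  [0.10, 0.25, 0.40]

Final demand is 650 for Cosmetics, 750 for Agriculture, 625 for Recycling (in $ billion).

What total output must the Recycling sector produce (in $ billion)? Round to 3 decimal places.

x_3 = 2101.807

I − A =
  [   0.85    -0.35    -0.45]
  [  -0.15     0.80    -0.05]
  [  -0.10    -0.25     0.60]
Cofactors of I−A, C_ij = (−1)^(i+j)·(minor ij) (rows/columns in the sector order above):
  C_11 = (0.80)(0.60) − (-0.05)(-0.25) = 0.4675
  C_12 = −[(-0.15)(0.60) − (-0.05)(-0.10)] = 0.0950
  C_13 = (-0.15)(-0.25) − (0.80)(-0.10) = 0.1175
  C_21 = −[(-0.35)(0.60) − (-0.45)(-0.25)] = 0.3225
  C_22 = (0.85)(0.60) − (-0.45)(-0.10) = 0.4650
  C_23 = −[(0.85)(-0.25) − (-0.35)(-0.10)] = 0.2475
  C_31 = (-0.35)(-0.05) − (-0.45)(0.80) = 0.3775
  C_32 = −[(0.85)(-0.05) − (-0.45)(-0.15)] = 0.1100
  C_33 = (0.85)(0.80) − (-0.35)(-0.15) = 0.6275
det(I−A) = Σ_j (I−A)_1j·C_1j = (0.85)(0.4675) + (-0.35)(0.0950) + (-0.45)(0.1175) = 0.31125
adj(I−A) = Cᵀ =
  [ 0.4675   0.3225   0.3775]
  [ 0.0950   0.4650   0.1100]
  [ 0.1175   0.2475   0.6275]
(I − A)⁻¹ = adj(I−A) / det(I−A) ≈
  [   1.5020     1.0361     1.2129]
  [   0.3052     1.4940     0.3534]
  [   0.3775     0.7952     2.0161]
x = (I − A)⁻¹ d = adj(I−A)·d / det(I−A), with det(I−A) = 0.31125:
  x_1 = (0.4675·650 + 0.3225·750 + 0.3775·625) / 0.31125 = 781.6875 / 0.31125 ≈ 2511.446
  x_2 = (0.0950·650 + 0.4650·750 + 0.1100·625) / 0.31125 = 479.25 / 0.31125 ≈ 1539.759
  x_3 = (0.1175·650 + 0.2475·750 + 0.6275·625) / 0.31125 = 654.1875 / 0.31125 ≈ 2101.807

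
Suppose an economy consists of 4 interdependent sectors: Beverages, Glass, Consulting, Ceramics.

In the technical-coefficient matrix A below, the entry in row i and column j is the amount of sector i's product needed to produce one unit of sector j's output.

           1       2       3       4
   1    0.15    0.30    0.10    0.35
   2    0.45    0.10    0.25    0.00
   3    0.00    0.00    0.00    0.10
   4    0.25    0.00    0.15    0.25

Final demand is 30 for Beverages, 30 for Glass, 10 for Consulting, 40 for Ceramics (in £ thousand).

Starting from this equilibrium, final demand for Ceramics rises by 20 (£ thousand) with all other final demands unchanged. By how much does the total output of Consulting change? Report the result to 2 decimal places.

Δx_3 = 3.31

I − A =
  [   0.85    -0.30    -0.10    -0.35]
  [  -0.45     0.90    -0.25     0.00]
  [   0.00     0.00     1.00    -0.10]
  [  -0.25     0.00    -0.15     0.75]
Compute the cofactors C_ij = (−1)^(i+j)·(3×3 minor ij) of I−A; the adjugate is their transpose:
adj(I−A) = Cᵀ =
  [ 0.661500   0.220500   0.171000   0.331500]
  [ 0.337000   0.534750   0.194875   0.183250]
  [ 0.022500   0.007500   0.393750   0.063000]
  [ 0.225000   0.075000   0.135750   0.630000]
det(I−A) = Σ_j (I−A)_1j·C_1j = (0.85)(0.661500) + (-0.30)(0.337000) + (-0.10)(0.022500) + (-0.35)(0.225000) = 0.380175
(I − A)⁻¹ = adj(I−A) / det(I−A) ≈
  [   1.7400     0.5800     0.4498     0.8720]
  [   0.8864     1.4066     0.5126     0.4820]
  [   0.0592     0.0197     1.0357     0.1657]
  [   0.5918     0.1973     0.3571     1.6571]
Δx = (I − A)⁻¹ Δd with Δd having +20 in the Ceramics component and 0 elsewhere.
So Δx_3 = L_34 · (+20), where L_34 = adj(I−A)_34 / det(I−A) = 0.063000 / 0.380175.
Δx_3 = 0.063000 × (+20) / 0.380175 = 1.26 / 0.380175 ≈ 3.31.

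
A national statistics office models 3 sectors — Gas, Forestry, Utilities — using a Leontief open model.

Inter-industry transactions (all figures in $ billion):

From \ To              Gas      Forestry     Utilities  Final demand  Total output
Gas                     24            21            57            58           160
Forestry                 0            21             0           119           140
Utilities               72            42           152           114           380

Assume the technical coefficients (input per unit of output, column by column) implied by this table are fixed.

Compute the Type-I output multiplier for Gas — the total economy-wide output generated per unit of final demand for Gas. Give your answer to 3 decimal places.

m_G = 2.373

Technical coefficients a_ij = z_ij / X_j:
  a_GG = 24/160 = 0.15, a_FG = 0/160 = 0.00, a_UG = 72/160 = 0.45
  a_GF = 21/140 = 0.15, a_FF = 21/140 = 0.15, a_UF = 42/140 = 0.30
  a_GU = 57/380 = 0.15, a_FU = 0/380 = 0.00, a_UU = 152/380 = 0.40
I − A =
  [   0.85    -0.15    -0.15]
  [   0.00     0.85     0.00]
  [  -0.45    -0.30     0.60]
Cofactors of I−A, C_ij = (−1)^(i+j)·(minor ij) (rows/columns in the sector order above):
  C_11 = (0.85)(0.60) − (0.00)(-0.30) = 0.5100
  C_12 = −[(0.00)(0.60) − (0.00)(-0.45)] = 0.0000
  C_13 = (0.00)(-0.30) − (0.85)(-0.45) = 0.3825
  C_21 = −[(-0.15)(0.60) − (-0.15)(-0.30)] = 0.1350
  C_22 = (0.85)(0.60) − (-0.15)(-0.45) = 0.4425
  C_23 = −[(0.85)(-0.30) − (-0.15)(-0.45)] = 0.3225
  C_31 = (-0.15)(0.00) − (-0.15)(0.85) = 0.1275
  C_32 = −[(0.85)(0.00) − (-0.15)(0.00)] = 0.0000
  C_33 = (0.85)(0.85) − (-0.15)(0.00) = 0.7225
det(I−A) = Σ_j (I−A)_1j·C_1j = (0.85)(0.5100) + (-0.15)(0.0000) + (-0.15)(0.3825) = 0.376125
adj(I−A) = Cᵀ =
  [ 0.5100   0.1350   0.1275]
  [ 0.0000   0.4425   0.0000]
  [ 0.3825   0.3225   0.7225]
(I − A)⁻¹ = adj(I−A) / det(I−A) ≈
  [   1.3559     0.3589     0.3390]
  [   0.0000     1.1765     0.0000]
  [   1.0169     0.8574     1.9209]
The output multiplier for sector j is the column-j sum of the Leontief inverse (I − A)⁻¹ = adj(I−A) / det(I−A).
Column G of adj(I−A): (0.5100, 0.0000, 0.3825); det(I−A) = 0.376125.
m_G = (0.5100 + 0.0000 + 0.3825) / 0.376125 = 0.8925 / 0.376125 ≈ 2.373.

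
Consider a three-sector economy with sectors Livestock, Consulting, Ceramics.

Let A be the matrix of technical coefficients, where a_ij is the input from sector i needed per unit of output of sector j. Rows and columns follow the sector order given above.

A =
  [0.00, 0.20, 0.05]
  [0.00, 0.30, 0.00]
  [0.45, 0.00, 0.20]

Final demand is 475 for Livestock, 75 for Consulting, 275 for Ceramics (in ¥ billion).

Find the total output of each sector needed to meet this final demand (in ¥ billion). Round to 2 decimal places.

x_1 = 528.48, x_2 = 107.14, x_3 = 641.02

I − A =
  [   1.00    -0.20    -0.05]
  [   0.00     0.70     0.00]
  [  -0.45     0.00     0.80]
Cofactors of I−A, C_ij = (−1)^(i+j)·(minor ij) (rows/columns in the sector order above):
  C_11 = (0.70)(0.80) − (0.00)(0.00) = 0.5600
  C_12 = −[(0.00)(0.80) − (0.00)(-0.45)] = 0.0000
  C_13 = (0.00)(0.00) − (0.70)(-0.45) = 0.3150
  C_21 = −[(-0.20)(0.80) − (-0.05)(0.00)] = 0.1600
  C_22 = (1.00)(0.80) − (-0.05)(-0.45) = 0.7775
  C_23 = −[(1.00)(0.00) − (-0.20)(-0.45)] = 0.0900
  C_31 = (-0.20)(0.00) − (-0.05)(0.70) = 0.0350
  C_32 = −[(1.00)(0.00) − (-0.05)(0.00)] = 0.0000
  C_33 = (1.00)(0.70) − (-0.20)(0.00) = 0.7000
det(I−A) = Σ_j (I−A)_1j·C_1j = (1.00)(0.5600) + (-0.20)(0.0000) + (-0.05)(0.3150) = 0.54425
adj(I−A) = Cᵀ =
  [ 0.5600   0.1600   0.0350]
  [ 0.0000   0.7775   0.0000]
  [ 0.3150   0.0900   0.7000]
(I − A)⁻¹ = adj(I−A) / det(I−A) ≈
  [   1.0289     0.2940     0.0643]
  [   0.0000     1.4286     0.0000]
  [   0.5788     0.1654     1.2862]
x = (I − A)⁻¹ d = adj(I−A)·d / det(I−A), with det(I−A) = 0.54425:
  x_1 = (0.5600·475 + 0.1600·75 + 0.0350·275) / 0.54425 = 287.625 / 0.54425 ≈ 528.48
  x_2 = (0.0000·475 + 0.7775·75 + 0.0000·275) / 0.54425 = 58.3125 / 0.54425 ≈ 107.14
  x_3 = (0.3150·475 + 0.0900·75 + 0.7000·275) / 0.54425 = 348.875 / 0.54425 ≈ 641.02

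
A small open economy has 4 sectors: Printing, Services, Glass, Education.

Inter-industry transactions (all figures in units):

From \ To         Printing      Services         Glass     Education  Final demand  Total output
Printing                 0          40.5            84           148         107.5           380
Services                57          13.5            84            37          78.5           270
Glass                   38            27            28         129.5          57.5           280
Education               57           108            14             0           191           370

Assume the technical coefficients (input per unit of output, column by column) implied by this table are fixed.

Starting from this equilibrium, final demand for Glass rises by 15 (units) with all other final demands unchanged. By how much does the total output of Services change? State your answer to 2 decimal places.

Δx_S = 8.94

Technical coefficients a_ij = z_ij / X_j:
  a_PP = 0/380 = 0.00, a_SP = 57/380 = 0.15, a_GP = 38/380 = 0.10, a_EP = 57/380 = 0.15
  a_PS = 40.5/270 = 0.15, a_SS = 13.5/270 = 0.05, a_GS = 27/270 = 0.10, a_ES = 108/270 = 0.40
  a_PG = 84/280 = 0.30, a_SG = 84/280 = 0.30, a_GG = 28/280 = 0.10, a_EG = 14/280 = 0.05
  a_PE = 148/370 = 0.40, a_SE = 37/370 = 0.10, a_GE = 129.5/370 = 0.35, a_EE = 0/370 = 0.00
I − A =
  [   1.00    -0.15    -0.30    -0.40]
  [  -0.15     0.95    -0.30    -0.10]
  [  -0.10    -0.10     0.90    -0.35]
  [  -0.15    -0.40    -0.05     1.00]
Compute the cofactors C_ij = (−1)^(i+j)·(3×3 minor ij) of I−A; the adjugate is their transpose:
adj(I−A) = Cᵀ =
  [ 0.729875   0.350375   0.385750   0.462000]
  [ 0.192125   0.780750   0.339500   0.273750]
  [ 0.178375   0.272875   0.804250   0.380125]
  [ 0.195250   0.378500   0.233875   0.767250]
det(I−A) = Σ_j (I−A)_1j·C_1j = (1.00)(0.729875) + (-0.15)(0.192125) + (-0.30)(0.178375) + (-0.40)(0.195250) = 0.56944375
(I − A)⁻¹ = adj(I−A) / det(I−A) ≈
  [   1.2817     0.6153     0.6774     0.8113]
  [   0.3374     1.3711     0.5962     0.4807]
  [   0.3132     0.4792     1.4123     0.6675]
  [   0.3429     0.6647     0.4107     1.3474]
Δx = (I − A)⁻¹ Δd with Δd having +15 in the Glass component and 0 elsewhere.
So Δx_S = L_SG · (+15), where L_SG = adj(I−A)_SG / det(I−A) = 0.339500 / 0.56944375.
Δx_S = 0.339500 × (+15) / 0.56944375 = 5.0925 / 0.56944375 ≈ 8.94.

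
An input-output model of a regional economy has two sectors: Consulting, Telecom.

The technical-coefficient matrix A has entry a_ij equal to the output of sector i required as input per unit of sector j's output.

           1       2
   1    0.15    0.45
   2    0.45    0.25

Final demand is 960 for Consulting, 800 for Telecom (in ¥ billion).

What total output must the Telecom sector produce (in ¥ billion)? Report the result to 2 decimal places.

I − A =
  [   0.85    -0.45]
  [  -0.45     0.75]
det(I−A) = (0.85)(0.75) − (-0.45)(-0.45) = 0.4350
adj(I−A) = [[0.75, 0.45], [0.45, 0.85]]
(I − A)⁻¹ = adj(I−A) / det(I−A) ≈
  [   1.7241     1.0345]
  [   1.0345     1.9540]
x = (I − A)⁻¹ d = adj(I−A)·d / det(I−A), with det(I−A) = 0.4350:
  x_1 = (0.75·960 + 0.45·800) / 0.4350 = 1080.00 / 0.4350 ≈ 2482.76
  x_2 = (0.45·960 + 0.85·800) / 0.4350 = 1112.00 / 0.4350 ≈ 2556.32

x_2 = 2556.32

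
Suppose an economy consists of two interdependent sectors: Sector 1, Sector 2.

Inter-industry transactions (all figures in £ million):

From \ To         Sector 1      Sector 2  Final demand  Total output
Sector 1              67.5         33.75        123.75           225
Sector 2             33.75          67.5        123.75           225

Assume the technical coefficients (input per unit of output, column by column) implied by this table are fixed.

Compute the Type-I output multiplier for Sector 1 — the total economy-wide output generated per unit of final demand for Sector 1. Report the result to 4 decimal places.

Technical coefficients a_ij = z_ij / X_j:
  a_11 = 67.5/225 = 0.30, a_21 = 33.75/225 = 0.15
  a_12 = 33.75/225 = 0.15, a_22 = 67.5/225 = 0.30
I − A =
  [   0.70    -0.15]
  [  -0.15     0.70]
det(I−A) = (0.70)(0.70) − (-0.15)(-0.15) = 0.4675
adj(I−A) = [[0.70, 0.15], [0.15, 0.70]]
(I − A)⁻¹ = adj(I−A) / det(I−A) ≈
  [   1.49733     0.32086]
  [   0.32086     1.49733]
The output multiplier for sector j is the column-j sum of the Leontief inverse (I − A)⁻¹ = adj(I−A) / det(I−A).
Column 1 of adj(I−A): (0.70, 0.15); det(I−A) = 0.4675.
m_1 = (0.70 + 0.15) / 0.4675 = 0.85 / 0.4675 ≈ 1.8182.

m_1 = 1.8182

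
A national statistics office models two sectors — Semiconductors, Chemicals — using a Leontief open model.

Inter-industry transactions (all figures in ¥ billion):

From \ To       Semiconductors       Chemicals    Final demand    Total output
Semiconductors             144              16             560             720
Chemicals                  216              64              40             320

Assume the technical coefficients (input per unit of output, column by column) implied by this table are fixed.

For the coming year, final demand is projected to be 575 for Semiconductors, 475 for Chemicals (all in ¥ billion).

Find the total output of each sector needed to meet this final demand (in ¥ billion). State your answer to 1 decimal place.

x_S = 774.0, x_C = 884.0

Technical coefficients a_ij = z_ij / X_j:
  a_SS = 144/720 = 0.20, a_CS = 216/720 = 0.30
  a_SC = 16/320 = 0.05, a_CC = 64/320 = 0.20
I − A =
  [   0.80    -0.05]
  [  -0.30     0.80]
det(I−A) = (0.80)(0.80) − (-0.05)(-0.30) = 0.6250
adj(I−A) = [[0.80, 0.05], [0.30, 0.80]]
(I − A)⁻¹ = adj(I−A) / det(I−A) ≈
  [   1.2800     0.0800]
  [   0.4800     1.2800]
x = (I − A)⁻¹ d = adj(I−A)·d / det(I−A), with det(I−A) = 0.6250:
  x_S = (0.80·575 + 0.05·475) / 0.6250 = 483.75 / 0.6250 = 774.0
  x_C = (0.30·575 + 0.80·475) / 0.6250 = 552.50 / 0.6250 = 884.0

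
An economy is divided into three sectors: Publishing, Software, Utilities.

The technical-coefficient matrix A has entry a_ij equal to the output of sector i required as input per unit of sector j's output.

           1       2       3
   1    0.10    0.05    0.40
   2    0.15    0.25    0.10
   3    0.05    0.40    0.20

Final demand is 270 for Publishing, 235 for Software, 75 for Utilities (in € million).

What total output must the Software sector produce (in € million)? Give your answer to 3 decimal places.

I − A =
  [   0.90    -0.05    -0.40]
  [  -0.15     0.75    -0.10]
  [  -0.05    -0.40     0.80]
Cofactors of I−A, C_ij = (−1)^(i+j)·(minor ij) (rows/columns in the sector order above):
  C_11 = (0.75)(0.80) − (-0.10)(-0.40) = 0.5600
  C_12 = −[(-0.15)(0.80) − (-0.10)(-0.05)] = 0.1250
  C_13 = (-0.15)(-0.40) − (0.75)(-0.05) = 0.0975
  C_21 = −[(-0.05)(0.80) − (-0.40)(-0.40)] = 0.2000
  C_22 = (0.90)(0.80) − (-0.40)(-0.05) = 0.7000
  C_23 = −[(0.90)(-0.40) − (-0.05)(-0.05)] = 0.3625
  C_31 = (-0.05)(-0.10) − (-0.40)(0.75) = 0.3050
  C_32 = −[(0.90)(-0.10) − (-0.40)(-0.15)] = 0.1500
  C_33 = (0.90)(0.75) − (-0.05)(-0.15) = 0.6675
det(I−A) = Σ_j (I−A)_1j·C_1j = (0.90)(0.5600) + (-0.05)(0.1250) + (-0.40)(0.0975) = 0.45875
adj(I−A) = Cᵀ =
  [ 0.5600   0.2000   0.3050]
  [ 0.1250   0.7000   0.1500]
  [ 0.0975   0.3625   0.6675]
(I − A)⁻¹ = adj(I−A) / det(I−A) ≈
  [   1.2207     0.4360     0.6649]
  [   0.2725     1.5259     0.3270]
  [   0.2125     0.7902     1.4550]
x = (I − A)⁻¹ d = adj(I−A)·d / det(I−A), with det(I−A) = 0.45875:
  x_1 = (0.5600·270 + 0.2000·235 + 0.3050·75) / 0.45875 = 221.075 / 0.45875 ≈ 481.907
  x_2 = (0.1250·270 + 0.7000·235 + 0.1500·75) / 0.45875 = 209.50 / 0.45875 ≈ 456.676
  x_3 = (0.0975·270 + 0.3625·235 + 0.6675·75) / 0.45875 = 161.575 / 0.45875 ≈ 352.207

x_2 = 456.676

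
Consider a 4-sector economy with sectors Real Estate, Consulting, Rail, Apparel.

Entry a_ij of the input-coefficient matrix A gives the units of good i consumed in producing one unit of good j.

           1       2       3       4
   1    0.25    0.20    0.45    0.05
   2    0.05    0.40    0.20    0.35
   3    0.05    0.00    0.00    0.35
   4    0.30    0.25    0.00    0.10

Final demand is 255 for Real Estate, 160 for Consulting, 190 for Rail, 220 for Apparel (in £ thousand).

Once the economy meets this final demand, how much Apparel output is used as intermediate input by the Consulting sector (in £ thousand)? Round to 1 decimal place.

z_42 = 258.9

I − A =
  [   0.75    -0.20    -0.45    -0.05]
  [  -0.05     0.60    -0.20    -0.35]
  [  -0.05     0.00     1.00    -0.35]
  [  -0.30    -0.25     0.00     0.90]
Compute the cofactors C_ij = (−1)^(i+j)·(3×3 minor ij) of I−A; the adjugate is their transpose:
adj(I−A) = Cᵀ =
  [ 0.435000   0.231875   0.242125   0.208500]
  [ 0.180000   0.592500   0.199500   0.318000]
  [ 0.090000   0.096250   0.299750   0.159000]
  [ 0.195000   0.241875   0.136125   0.424500]
det(I−A) = Σ_j (I−A)_1j·C_1j = (0.75)(0.435000) + (-0.20)(0.180000) + (-0.45)(0.090000) + (-0.05)(0.195000) = 0.2400
(I − A)⁻¹ = adj(I−A) / det(I−A) ≈
  [   1.8125     0.9661     1.0089     0.8688]
  [   0.7500     2.4688     0.8313     1.3250]
  [   0.3750     0.4010     1.2490     0.6625]
  [   0.8125     1.0078     0.5672     1.7688]
First solve x = (I − A)⁻¹ d = adj(I−A)·d / det(I−A); in particular x_2 = (0.180000·255 + 0.592500·160 + 0.199500·190 + 0.318000·220) / 0.2400 = 248.565 / 0.2400 ≈ 1035.688.
Intermediate flow from 4 to 2: z_42 = a_42 · x_2 = 0.25 × 248.565 / 0.2400 = 62.14125 / 0.2400 ≈ 258.9.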